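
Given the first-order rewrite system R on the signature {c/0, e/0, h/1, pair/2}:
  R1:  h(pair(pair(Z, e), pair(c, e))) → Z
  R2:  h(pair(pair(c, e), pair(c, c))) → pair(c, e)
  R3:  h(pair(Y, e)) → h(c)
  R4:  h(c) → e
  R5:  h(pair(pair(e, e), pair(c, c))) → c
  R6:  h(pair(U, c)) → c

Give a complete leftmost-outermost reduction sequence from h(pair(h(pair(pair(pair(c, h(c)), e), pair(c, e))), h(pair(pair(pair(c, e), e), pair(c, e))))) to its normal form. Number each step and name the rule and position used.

1. h(pair(h(pair(pair(pair(c, h(c)), e), pair(c, e))), h(pair(pair(pair(c, e), e), pair(c, e)))))  →  h(pair(pair(c, h(c)), h(pair(pair(pair(c, e), e), pair(c, e)))))   [R1 at 1.1]
2. h(pair(pair(c, h(c)), h(pair(pair(pair(c, e), e), pair(c, e)))))  →  h(pair(pair(c, e), h(pair(pair(pair(c, e), e), pair(c, e)))))   [R4 at 1.1.2]
3. h(pair(pair(c, e), h(pair(pair(pair(c, e), e), pair(c, e)))))  →  h(pair(pair(c, e), pair(c, e)))   [R1 at 1.2]
4. h(pair(pair(c, e), pair(c, e)))  →  c   [R1 at ε]

c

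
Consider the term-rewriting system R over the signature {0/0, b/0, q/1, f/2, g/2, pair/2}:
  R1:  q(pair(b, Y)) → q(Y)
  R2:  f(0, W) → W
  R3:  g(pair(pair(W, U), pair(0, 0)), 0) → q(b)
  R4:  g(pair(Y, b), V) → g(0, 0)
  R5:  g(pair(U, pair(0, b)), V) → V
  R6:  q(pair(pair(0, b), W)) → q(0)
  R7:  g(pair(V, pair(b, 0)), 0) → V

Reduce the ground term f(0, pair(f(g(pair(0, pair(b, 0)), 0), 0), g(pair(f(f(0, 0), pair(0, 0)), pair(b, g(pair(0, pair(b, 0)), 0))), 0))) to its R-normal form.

1. f(0, pair(f(g(pair(0, pair(b, 0)), 0), 0), g(pair(f(f(0, 0), pair(0, 0)), pair(b, g(pair(0, pair(b, 0)), 0))), 0)))  →  pair(f(g(pair(0, pair(b, 0)), 0), 0), g(pair(f(f(0, 0), pair(0, 0)), pair(b, g(pair(0, pair(b, 0)), 0))), 0))   [R2 at ε]
2. pair(f(g(pair(0, pair(b, 0)), 0), 0), g(pair(f(f(0, 0), pair(0, 0)), pair(b, g(pair(0, pair(b, 0)), 0))), 0))  →  pair(f(0, 0), g(pair(f(f(0, 0), pair(0, 0)), pair(b, g(pair(0, pair(b, 0)), 0))), 0))   [R7 at 1.1]
3. pair(f(0, 0), g(pair(f(f(0, 0), pair(0, 0)), pair(b, g(pair(0, pair(b, 0)), 0))), 0))  →  pair(0, g(pair(f(f(0, 0), pair(0, 0)), pair(b, g(pair(0, pair(b, 0)), 0))), 0))   [R2 at 1]
4. pair(0, g(pair(f(f(0, 0), pair(0, 0)), pair(b, g(pair(0, pair(b, 0)), 0))), 0))  →  pair(0, g(pair(f(0, pair(0, 0)), pair(b, g(pair(0, pair(b, 0)), 0))), 0))   [R2 at 2.1.1.1]
5. pair(0, g(pair(f(0, pair(0, 0)), pair(b, g(pair(0, pair(b, 0)), 0))), 0))  →  pair(0, g(pair(pair(0, 0), pair(b, g(pair(0, pair(b, 0)), 0))), 0))   [R2 at 2.1.1]
6. pair(0, g(pair(pair(0, 0), pair(b, g(pair(0, pair(b, 0)), 0))), 0))  →  pair(0, g(pair(pair(0, 0), pair(b, 0)), 0))   [R7 at 2.1.2.2]
7. pair(0, g(pair(pair(0, 0), pair(b, 0)), 0))  →  pair(0, pair(0, 0))   [R7 at 2]

pair(0, pair(0, 0))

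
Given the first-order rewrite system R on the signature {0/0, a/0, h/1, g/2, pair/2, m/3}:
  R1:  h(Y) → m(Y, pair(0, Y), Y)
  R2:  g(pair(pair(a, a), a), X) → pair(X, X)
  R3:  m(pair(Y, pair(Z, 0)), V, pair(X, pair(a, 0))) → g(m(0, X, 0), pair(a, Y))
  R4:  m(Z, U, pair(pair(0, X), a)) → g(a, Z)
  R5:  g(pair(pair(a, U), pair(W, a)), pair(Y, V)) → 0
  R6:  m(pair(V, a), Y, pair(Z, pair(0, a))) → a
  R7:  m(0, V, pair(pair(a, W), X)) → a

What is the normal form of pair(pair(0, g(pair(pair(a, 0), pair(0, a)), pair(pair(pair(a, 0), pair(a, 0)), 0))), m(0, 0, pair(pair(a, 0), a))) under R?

1. pair(pair(0, g(pair(pair(a, 0), pair(0, a)), pair(pair(pair(a, 0), pair(a, 0)), 0))), m(0, 0, pair(pair(a, 0), a)))  →  pair(pair(0, 0), m(0, 0, pair(pair(a, 0), a)))   [R5 at 1.2]
2. pair(pair(0, 0), m(0, 0, pair(pair(a, 0), a)))  →  pair(pair(0, 0), a)   [R7 at 2]

pair(pair(0, 0), a)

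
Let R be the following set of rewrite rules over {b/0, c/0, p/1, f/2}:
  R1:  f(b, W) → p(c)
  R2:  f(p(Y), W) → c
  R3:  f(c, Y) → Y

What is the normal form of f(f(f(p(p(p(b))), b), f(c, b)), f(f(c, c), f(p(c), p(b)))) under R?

p(c)

1. f(f(f(p(p(p(b))), b), f(c, b)), f(f(c, c), f(p(c), p(b))))  →  f(f(c, f(c, b)), f(f(c, c), f(p(c), p(b))))   [R2 at 1.1]
2. f(f(c, f(c, b)), f(f(c, c), f(p(c), p(b))))  →  f(f(c, b), f(f(c, c), f(p(c), p(b))))   [R3 at 1]
3. f(f(c, b), f(f(c, c), f(p(c), p(b))))  →  f(b, f(f(c, c), f(p(c), p(b))))   [R3 at 1]
4. f(b, f(f(c, c), f(p(c), p(b))))  →  p(c)   [R1 at ε]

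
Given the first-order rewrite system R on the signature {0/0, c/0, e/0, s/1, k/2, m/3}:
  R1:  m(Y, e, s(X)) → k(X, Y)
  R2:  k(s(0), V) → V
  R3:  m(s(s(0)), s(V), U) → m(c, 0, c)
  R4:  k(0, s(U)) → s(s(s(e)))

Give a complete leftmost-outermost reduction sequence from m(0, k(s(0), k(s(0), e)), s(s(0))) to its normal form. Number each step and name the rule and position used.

0

1. m(0, k(s(0), k(s(0), e)), s(s(0)))  →  m(0, k(s(0), e), s(s(0)))   [R2 at 2]
2. m(0, k(s(0), e), s(s(0)))  →  m(0, e, s(s(0)))   [R2 at 2]
3. m(0, e, s(s(0)))  →  k(s(0), 0)   [R1 at ε]
4. k(s(0), 0)  →  0   [R2 at ε]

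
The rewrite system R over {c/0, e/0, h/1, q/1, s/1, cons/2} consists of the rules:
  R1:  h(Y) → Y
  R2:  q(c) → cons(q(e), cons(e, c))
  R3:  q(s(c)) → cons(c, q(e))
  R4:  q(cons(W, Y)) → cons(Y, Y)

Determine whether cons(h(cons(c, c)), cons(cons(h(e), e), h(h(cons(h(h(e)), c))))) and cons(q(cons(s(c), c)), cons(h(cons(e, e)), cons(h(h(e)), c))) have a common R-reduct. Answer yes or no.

yes — NF(t₁) = cons(cons(c, c), cons(cons(e, e), cons(e, c))), NF(t₂) = cons(cons(c, c), cons(cons(e, e), cons(e, c)))

Reduce t₁ = cons(h(cons(c, c)), cons(cons(h(e), e), h(h(cons(h(h(e)), c))))):
1. cons(h(cons(c, c)), cons(cons(h(e), e), h(h(cons(h(h(e)), c)))))  →  cons(cons(c, c), cons(cons(h(e), e), h(h(cons(h(h(e)), c)))))   [R1 at 1]
2. cons(cons(c, c), cons(cons(h(e), e), h(h(cons(h(h(e)), c)))))  →  cons(cons(c, c), cons(cons(e, e), h(h(cons(h(h(e)), c)))))   [R1 at 2.1.1]
3. cons(cons(c, c), cons(cons(e, e), h(h(cons(h(h(e)), c)))))  →  cons(cons(c, c), cons(cons(e, e), h(cons(h(h(e)), c))))   [R1 at 2.2]
4. cons(cons(c, c), cons(cons(e, e), h(cons(h(h(e)), c))))  →  cons(cons(c, c), cons(cons(e, e), cons(h(h(e)), c)))   [R1 at 2.2]
5. cons(cons(c, c), cons(cons(e, e), cons(h(h(e)), c)))  →  cons(cons(c, c), cons(cons(e, e), cons(h(e), c)))   [R1 at 2.2.1]
6. cons(cons(c, c), cons(cons(e, e), cons(h(e), c)))  →  cons(cons(c, c), cons(cons(e, e), cons(e, c)))   [R1 at 2.2.1]

Reduce t₂ = cons(q(cons(s(c), c)), cons(h(cons(e, e)), cons(h(h(e)), c))):
1. cons(q(cons(s(c), c)), cons(h(cons(e, e)), cons(h(h(e)), c)))  →  cons(cons(c, c), cons(h(cons(e, e)), cons(h(h(e)), c)))   [R4 at 1]
2. cons(cons(c, c), cons(h(cons(e, e)), cons(h(h(e)), c)))  →  cons(cons(c, c), cons(cons(e, e), cons(h(h(e)), c)))   [R1 at 2.1]
3. cons(cons(c, c), cons(cons(e, e), cons(h(h(e)), c)))  →  cons(cons(c, c), cons(cons(e, e), cons(h(e), c)))   [R1 at 2.2.1]
4. cons(cons(c, c), cons(cons(e, e), cons(h(e), c)))  →  cons(cons(c, c), cons(cons(e, e), cons(e, c)))   [R1 at 2.2.1]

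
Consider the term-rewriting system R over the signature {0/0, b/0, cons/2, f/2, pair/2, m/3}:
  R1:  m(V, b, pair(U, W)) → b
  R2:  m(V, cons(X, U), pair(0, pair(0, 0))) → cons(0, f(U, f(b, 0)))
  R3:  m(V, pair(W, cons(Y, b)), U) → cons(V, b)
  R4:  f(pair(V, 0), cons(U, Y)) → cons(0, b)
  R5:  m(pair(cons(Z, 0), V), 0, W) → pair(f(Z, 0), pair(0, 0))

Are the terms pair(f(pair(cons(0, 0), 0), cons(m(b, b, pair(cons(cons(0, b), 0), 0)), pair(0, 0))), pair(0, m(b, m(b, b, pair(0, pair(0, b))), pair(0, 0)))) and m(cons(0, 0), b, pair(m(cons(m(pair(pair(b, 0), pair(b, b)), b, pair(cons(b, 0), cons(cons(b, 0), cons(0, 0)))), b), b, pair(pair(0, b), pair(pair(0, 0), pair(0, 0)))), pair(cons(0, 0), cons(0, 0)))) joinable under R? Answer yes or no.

no — NF(t₁) = pair(cons(0, b), pair(0, b)), NF(t₂) = b

Reduce t₁ = pair(f(pair(cons(0, 0), 0), cons(m(b, b, pair(cons(cons(0, b), 0), 0)), pair(0, 0))), pair(0, m(b, m(b, b, pair(0, pair(0, b))), pair(0, 0)))):
1. pair(f(pair(cons(0, 0), 0), cons(m(b, b, pair(cons(cons(0, b), 0), 0)), pair(0, 0))), pair(0, m(b, m(b, b, pair(0, pair(0, b))), pair(0, 0))))  →  pair(cons(0, b), pair(0, m(b, m(b, b, pair(0, pair(0, b))), pair(0, 0))))   [R4 at 1]
2. pair(cons(0, b), pair(0, m(b, m(b, b, pair(0, pair(0, b))), pair(0, 0))))  →  pair(cons(0, b), pair(0, m(b, b, pair(0, 0))))   [R1 at 2.2.2]
3. pair(cons(0, b), pair(0, m(b, b, pair(0, 0))))  →  pair(cons(0, b), pair(0, b))   [R1 at 2.2]

Reduce t₂ = m(cons(0, 0), b, pair(m(cons(m(pair(pair(b, 0), pair(b, b)), b, pair(cons(b, 0), cons(cons(b, 0), cons(0, 0)))), b), b, pair(pair(0, b), pair(pair(0, 0), pair(0, 0)))), pair(cons(0, 0), cons(0, 0)))):
1. m(cons(0, 0), b, pair(m(cons(m(pair(pair(b, 0), pair(b, b)), b, pair(cons(b, 0), cons(cons(b, 0), cons(0, 0)))), b), b, pair(pair(0, b), pair(pair(0, 0), pair(0, 0)))), pair(cons(0, 0), cons(0, 0))))  →  b   [R1 at ε]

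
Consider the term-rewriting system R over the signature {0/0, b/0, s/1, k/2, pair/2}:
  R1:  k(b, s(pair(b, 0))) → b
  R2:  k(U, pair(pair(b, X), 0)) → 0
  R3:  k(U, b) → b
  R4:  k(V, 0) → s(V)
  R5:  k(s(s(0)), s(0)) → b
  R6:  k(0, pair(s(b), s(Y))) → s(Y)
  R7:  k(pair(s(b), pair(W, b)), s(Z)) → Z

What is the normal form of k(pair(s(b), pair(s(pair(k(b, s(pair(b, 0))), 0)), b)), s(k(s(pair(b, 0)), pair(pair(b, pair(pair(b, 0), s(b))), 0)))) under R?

0

1. k(pair(s(b), pair(s(pair(k(b, s(pair(b, 0))), 0)), b)), s(k(s(pair(b, 0)), pair(pair(b, pair(pair(b, 0), s(b))), 0))))  →  k(s(pair(b, 0)), pair(pair(b, pair(pair(b, 0), s(b))), 0))   [R7 at ε]
2. k(s(pair(b, 0)), pair(pair(b, pair(pair(b, 0), s(b))), 0))  →  0   [R2 at ε]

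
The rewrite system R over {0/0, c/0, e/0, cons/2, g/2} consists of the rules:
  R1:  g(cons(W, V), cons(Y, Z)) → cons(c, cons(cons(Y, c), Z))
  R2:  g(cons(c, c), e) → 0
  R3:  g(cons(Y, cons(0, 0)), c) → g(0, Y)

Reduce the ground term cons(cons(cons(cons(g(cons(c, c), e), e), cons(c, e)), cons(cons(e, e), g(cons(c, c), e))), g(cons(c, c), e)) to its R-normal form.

1. cons(cons(cons(cons(g(cons(c, c), e), e), cons(c, e)), cons(cons(e, e), g(cons(c, c), e))), g(cons(c, c), e))  →  cons(cons(cons(cons(0, e), cons(c, e)), cons(cons(e, e), g(cons(c, c), e))), g(cons(c, c), e))   [R2 at 1.1.1.1]
2. cons(cons(cons(cons(0, e), cons(c, e)), cons(cons(e, e), g(cons(c, c), e))), g(cons(c, c), e))  →  cons(cons(cons(cons(0, e), cons(c, e)), cons(cons(e, e), 0)), g(cons(c, c), e))   [R2 at 1.2.2]
3. cons(cons(cons(cons(0, e), cons(c, e)), cons(cons(e, e), 0)), g(cons(c, c), e))  →  cons(cons(cons(cons(0, e), cons(c, e)), cons(cons(e, e), 0)), 0)   [R2 at 2]

cons(cons(cons(cons(0, e), cons(c, e)), cons(cons(e, e), 0)), 0)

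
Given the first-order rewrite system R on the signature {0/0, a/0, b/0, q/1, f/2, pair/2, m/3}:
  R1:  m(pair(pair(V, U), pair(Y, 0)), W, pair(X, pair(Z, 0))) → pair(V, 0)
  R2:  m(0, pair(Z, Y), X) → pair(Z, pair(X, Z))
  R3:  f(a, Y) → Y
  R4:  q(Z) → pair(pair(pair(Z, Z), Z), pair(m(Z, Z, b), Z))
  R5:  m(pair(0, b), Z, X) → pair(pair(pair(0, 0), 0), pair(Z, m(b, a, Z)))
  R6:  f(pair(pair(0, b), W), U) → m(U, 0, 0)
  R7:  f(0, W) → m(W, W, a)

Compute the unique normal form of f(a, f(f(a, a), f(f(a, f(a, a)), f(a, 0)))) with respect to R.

1. f(a, f(f(a, a), f(f(a, f(a, a)), f(a, 0))))  →  f(f(a, a), f(f(a, f(a, a)), f(a, 0)))   [R3 at ε]
2. f(f(a, a), f(f(a, f(a, a)), f(a, 0)))  →  f(a, f(f(a, f(a, a)), f(a, 0)))   [R3 at 1]
3. f(a, f(f(a, f(a, a)), f(a, 0)))  →  f(f(a, f(a, a)), f(a, 0))   [R3 at ε]
4. f(f(a, f(a, a)), f(a, 0))  →  f(f(a, a), f(a, 0))   [R3 at 1]
5. f(f(a, a), f(a, 0))  →  f(a, f(a, 0))   [R3 at 1]
6. f(a, f(a, 0))  →  f(a, 0)   [R3 at ε]
7. f(a, 0)  →  0   [R3 at ε]

0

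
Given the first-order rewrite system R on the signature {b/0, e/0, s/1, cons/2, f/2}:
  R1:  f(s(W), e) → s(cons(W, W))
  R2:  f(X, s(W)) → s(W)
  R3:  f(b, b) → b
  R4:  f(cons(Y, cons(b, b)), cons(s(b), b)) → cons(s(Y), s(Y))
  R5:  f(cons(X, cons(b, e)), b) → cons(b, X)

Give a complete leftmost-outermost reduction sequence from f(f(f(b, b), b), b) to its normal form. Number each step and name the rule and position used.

1. f(f(f(b, b), b), b)  →  f(f(b, b), b)   [R3 at 1.1]
2. f(f(b, b), b)  →  f(b, b)   [R3 at 1]
3. f(b, b)  →  b   [R3 at ε]

b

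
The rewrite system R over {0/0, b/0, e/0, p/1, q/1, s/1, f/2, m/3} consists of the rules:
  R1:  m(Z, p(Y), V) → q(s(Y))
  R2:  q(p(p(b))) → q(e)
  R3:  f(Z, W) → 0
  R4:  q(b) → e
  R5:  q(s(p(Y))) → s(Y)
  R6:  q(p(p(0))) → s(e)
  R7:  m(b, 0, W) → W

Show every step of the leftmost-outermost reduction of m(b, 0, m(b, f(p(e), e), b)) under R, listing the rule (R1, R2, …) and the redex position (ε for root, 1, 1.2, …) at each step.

1. m(b, 0, m(b, f(p(e), e), b))  →  m(b, f(p(e), e), b)   [R7 at ε]
2. m(b, f(p(e), e), b)  →  m(b, 0, b)   [R3 at 2]
3. m(b, 0, b)  →  b   [R7 at ε]

b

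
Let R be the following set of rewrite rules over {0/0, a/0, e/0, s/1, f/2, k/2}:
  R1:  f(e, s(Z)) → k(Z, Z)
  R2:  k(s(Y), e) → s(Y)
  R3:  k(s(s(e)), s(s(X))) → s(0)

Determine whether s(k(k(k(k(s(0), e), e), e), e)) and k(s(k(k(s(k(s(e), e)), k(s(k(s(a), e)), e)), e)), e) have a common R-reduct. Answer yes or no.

Reduce t₁ = s(k(k(k(k(s(0), e), e), e), e)):
1. s(k(k(k(k(s(0), e), e), e), e))  →  s(k(k(k(s(0), e), e), e))   [R2 at 1.1.1.1]
2. s(k(k(k(s(0), e), e), e))  →  s(k(k(s(0), e), e))   [R2 at 1.1.1]
3. s(k(k(s(0), e), e))  →  s(k(s(0), e))   [R2 at 1.1]
4. s(k(s(0), e))  →  s(s(0))   [R2 at 1]

Reduce t₂ = k(s(k(k(s(k(s(e), e)), k(s(k(s(a), e)), e)), e)), e):
1. k(s(k(k(s(k(s(e), e)), k(s(k(s(a), e)), e)), e)), e)  →  s(k(k(s(k(s(e), e)), k(s(k(s(a), e)), e)), e))   [R2 at ε]
2. s(k(k(s(k(s(e), e)), k(s(k(s(a), e)), e)), e))  →  s(k(k(s(s(e)), k(s(k(s(a), e)), e)), e))   [R2 at 1.1.1.1]
3. s(k(k(s(s(e)), k(s(k(s(a), e)), e)), e))  →  s(k(k(s(s(e)), s(k(s(a), e))), e))   [R2 at 1.1.2]
4. s(k(k(s(s(e)), s(k(s(a), e))), e))  →  s(k(k(s(s(e)), s(s(a))), e))   [R2 at 1.1.2.1]
5. s(k(k(s(s(e)), s(s(a))), e))  →  s(k(s(0), e))   [R3 at 1.1]
6. s(k(s(0), e))  →  s(s(0))   [R2 at 1]

yes — NF(t₁) = s(s(0)), NF(t₂) = s(s(0))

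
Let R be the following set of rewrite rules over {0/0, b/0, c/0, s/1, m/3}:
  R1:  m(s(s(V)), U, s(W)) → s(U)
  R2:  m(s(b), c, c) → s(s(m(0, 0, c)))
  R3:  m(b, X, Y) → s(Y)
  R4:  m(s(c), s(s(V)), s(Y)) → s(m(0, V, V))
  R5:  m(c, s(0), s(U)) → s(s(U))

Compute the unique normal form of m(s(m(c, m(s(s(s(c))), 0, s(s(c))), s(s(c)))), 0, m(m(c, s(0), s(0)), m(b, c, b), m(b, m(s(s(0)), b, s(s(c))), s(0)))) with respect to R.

1. m(s(m(c, m(s(s(s(c))), 0, s(s(c))), s(s(c)))), 0, m(m(c, s(0), s(0)), m(b, c, b), m(b, m(s(s(0)), b, s(s(c))), s(0))))  →  m(s(m(c, s(0), s(s(c)))), 0, m(m(c, s(0), s(0)), m(b, c, b), m(b, m(s(s(0)), b, s(s(c))), s(0))))   [R1 at 1.1.2]
2. m(s(m(c, s(0), s(s(c)))), 0, m(m(c, s(0), s(0)), m(b, c, b), m(b, m(s(s(0)), b, s(s(c))), s(0))))  →  m(s(s(s(s(c)))), 0, m(m(c, s(0), s(0)), m(b, c, b), m(b, m(s(s(0)), b, s(s(c))), s(0))))   [R5 at 1.1]
3. m(s(s(s(s(c)))), 0, m(m(c, s(0), s(0)), m(b, c, b), m(b, m(s(s(0)), b, s(s(c))), s(0))))  →  m(s(s(s(s(c)))), 0, m(s(s(0)), m(b, c, b), m(b, m(s(s(0)), b, s(s(c))), s(0))))   [R5 at 3.1]
4. m(s(s(s(s(c)))), 0, m(s(s(0)), m(b, c, b), m(b, m(s(s(0)), b, s(s(c))), s(0))))  →  m(s(s(s(s(c)))), 0, m(s(s(0)), s(b), m(b, m(s(s(0)), b, s(s(c))), s(0))))   [R3 at 3.2]
5. m(s(s(s(s(c)))), 0, m(s(s(0)), s(b), m(b, m(s(s(0)), b, s(s(c))), s(0))))  →  m(s(s(s(s(c)))), 0, m(s(s(0)), s(b), s(s(0))))   [R3 at 3.3]
6. m(s(s(s(s(c)))), 0, m(s(s(0)), s(b), s(s(0))))  →  m(s(s(s(s(c)))), 0, s(s(b)))   [R1 at 3]
7. m(s(s(s(s(c)))), 0, s(s(b)))  →  s(0)   [R1 at ε]

s(0)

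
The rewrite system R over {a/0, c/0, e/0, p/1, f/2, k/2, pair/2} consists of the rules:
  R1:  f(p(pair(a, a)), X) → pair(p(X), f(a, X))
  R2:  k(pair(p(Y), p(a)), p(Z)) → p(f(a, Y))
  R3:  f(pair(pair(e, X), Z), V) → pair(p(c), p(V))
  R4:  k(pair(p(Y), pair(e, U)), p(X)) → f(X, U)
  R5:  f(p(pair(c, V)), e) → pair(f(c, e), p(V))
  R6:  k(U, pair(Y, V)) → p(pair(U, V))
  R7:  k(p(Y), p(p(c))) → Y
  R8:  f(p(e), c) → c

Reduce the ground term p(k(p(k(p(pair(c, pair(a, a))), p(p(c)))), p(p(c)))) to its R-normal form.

p(pair(c, pair(a, a)))

1. p(k(p(k(p(pair(c, pair(a, a))), p(p(c)))), p(p(c))))  →  p(k(p(pair(c, pair(a, a))), p(p(c))))   [R7 at 1]
2. p(k(p(pair(c, pair(a, a))), p(p(c))))  →  p(pair(c, pair(a, a)))   [R7 at 1]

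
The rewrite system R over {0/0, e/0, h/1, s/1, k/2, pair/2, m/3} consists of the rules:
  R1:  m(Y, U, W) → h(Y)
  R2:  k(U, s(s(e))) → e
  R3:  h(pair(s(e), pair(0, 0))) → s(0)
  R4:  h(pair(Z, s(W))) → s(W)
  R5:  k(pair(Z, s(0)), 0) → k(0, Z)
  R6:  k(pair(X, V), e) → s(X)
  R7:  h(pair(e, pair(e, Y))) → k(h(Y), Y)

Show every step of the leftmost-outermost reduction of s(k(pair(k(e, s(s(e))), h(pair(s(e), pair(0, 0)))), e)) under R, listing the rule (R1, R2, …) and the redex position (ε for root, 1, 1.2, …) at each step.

s(s(e))

1. s(k(pair(k(e, s(s(e))), h(pair(s(e), pair(0, 0)))), e))  →  s(s(k(e, s(s(e)))))   [R6 at 1]
2. s(s(k(e, s(s(e)))))  →  s(s(e))   [R2 at 1.1]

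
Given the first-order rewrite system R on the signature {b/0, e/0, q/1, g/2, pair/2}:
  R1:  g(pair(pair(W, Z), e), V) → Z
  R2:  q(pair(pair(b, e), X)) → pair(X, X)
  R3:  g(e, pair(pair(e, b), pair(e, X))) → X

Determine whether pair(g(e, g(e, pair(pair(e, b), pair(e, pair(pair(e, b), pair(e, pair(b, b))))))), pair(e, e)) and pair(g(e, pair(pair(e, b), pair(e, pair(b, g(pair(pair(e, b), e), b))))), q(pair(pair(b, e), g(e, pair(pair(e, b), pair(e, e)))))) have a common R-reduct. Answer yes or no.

Reduce t₁ = pair(g(e, g(e, pair(pair(e, b), pair(e, pair(pair(e, b), pair(e, pair(b, b))))))), pair(e, e)):
1. pair(g(e, g(e, pair(pair(e, b), pair(e, pair(pair(e, b), pair(e, pair(b, b))))))), pair(e, e))  →  pair(g(e, pair(pair(e, b), pair(e, pair(b, b)))), pair(e, e))   [R3 at 1.2]
2. pair(g(e, pair(pair(e, b), pair(e, pair(b, b)))), pair(e, e))  →  pair(pair(b, b), pair(e, e))   [R3 at 1]

Reduce t₂ = pair(g(e, pair(pair(e, b), pair(e, pair(b, g(pair(pair(e, b), e), b))))), q(pair(pair(b, e), g(e, pair(pair(e, b), pair(e, e)))))):
1. pair(g(e, pair(pair(e, b), pair(e, pair(b, g(pair(pair(e, b), e), b))))), q(pair(pair(b, e), g(e, pair(pair(e, b), pair(e, e))))))  →  pair(pair(b, g(pair(pair(e, b), e), b)), q(pair(pair(b, e), g(e, pair(pair(e, b), pair(e, e))))))   [R3 at 1]
2. pair(pair(b, g(pair(pair(e, b), e), b)), q(pair(pair(b, e), g(e, pair(pair(e, b), pair(e, e))))))  →  pair(pair(b, b), q(pair(pair(b, e), g(e, pair(pair(e, b), pair(e, e))))))   [R1 at 1.2]
3. pair(pair(b, b), q(pair(pair(b, e), g(e, pair(pair(e, b), pair(e, e))))))  →  pair(pair(b, b), pair(g(e, pair(pair(e, b), pair(e, e))), g(e, pair(pair(e, b), pair(e, e)))))   [R2 at 2]
4. pair(pair(b, b), pair(g(e, pair(pair(e, b), pair(e, e))), g(e, pair(pair(e, b), pair(e, e)))))  →  pair(pair(b, b), pair(e, g(e, pair(pair(e, b), pair(e, e)))))   [R3 at 2.1]
5. pair(pair(b, b), pair(e, g(e, pair(pair(e, b), pair(e, e)))))  →  pair(pair(b, b), pair(e, e))   [R3 at 2.2]

yes — NF(t₁) = pair(pair(b, b), pair(e, e)), NF(t₂) = pair(pair(b, b), pair(e, e))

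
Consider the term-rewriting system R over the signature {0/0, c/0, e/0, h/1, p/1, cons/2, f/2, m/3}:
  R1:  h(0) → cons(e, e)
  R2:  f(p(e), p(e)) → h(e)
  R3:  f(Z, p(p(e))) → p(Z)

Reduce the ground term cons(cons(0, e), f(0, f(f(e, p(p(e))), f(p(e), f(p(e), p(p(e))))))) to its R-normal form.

cons(cons(0, e), p(0))

1. cons(cons(0, e), f(0, f(f(e, p(p(e))), f(p(e), f(p(e), p(p(e)))))))  →  cons(cons(0, e), f(0, f(p(e), f(p(e), f(p(e), p(p(e)))))))   [R3 at 2.2.1]
2. cons(cons(0, e), f(0, f(p(e), f(p(e), f(p(e), p(p(e)))))))  →  cons(cons(0, e), f(0, f(p(e), f(p(e), p(p(e))))))   [R3 at 2.2.2.2]
3. cons(cons(0, e), f(0, f(p(e), f(p(e), p(p(e))))))  →  cons(cons(0, e), f(0, f(p(e), p(p(e)))))   [R3 at 2.2.2]
4. cons(cons(0, e), f(0, f(p(e), p(p(e)))))  →  cons(cons(0, e), f(0, p(p(e))))   [R3 at 2.2]
5. cons(cons(0, e), f(0, p(p(e))))  →  cons(cons(0, e), p(0))   [R3 at 2]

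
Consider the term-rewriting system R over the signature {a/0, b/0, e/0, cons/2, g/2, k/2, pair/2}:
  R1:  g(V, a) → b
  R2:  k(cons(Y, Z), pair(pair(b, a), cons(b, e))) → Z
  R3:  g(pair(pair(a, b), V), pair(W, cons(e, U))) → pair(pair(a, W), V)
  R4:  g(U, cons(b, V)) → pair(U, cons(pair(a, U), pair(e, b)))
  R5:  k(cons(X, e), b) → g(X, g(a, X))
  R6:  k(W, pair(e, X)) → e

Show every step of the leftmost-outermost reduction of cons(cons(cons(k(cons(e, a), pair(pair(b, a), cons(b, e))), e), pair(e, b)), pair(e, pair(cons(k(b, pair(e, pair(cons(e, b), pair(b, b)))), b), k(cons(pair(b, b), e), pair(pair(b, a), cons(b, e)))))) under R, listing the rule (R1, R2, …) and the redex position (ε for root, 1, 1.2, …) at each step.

cons(cons(cons(a, e), pair(e, b)), pair(e, pair(cons(e, b), e)))

1. cons(cons(cons(k(cons(e, a), pair(pair(b, a), cons(b, e))), e), pair(e, b)), pair(e, pair(cons(k(b, pair(e, pair(cons(e, b), pair(b, b)))), b), k(cons(pair(b, b), e), pair(pair(b, a), cons(b, e))))))  →  cons(cons(cons(a, e), pair(e, b)), pair(e, pair(cons(k(b, pair(e, pair(cons(e, b), pair(b, b)))), b), k(cons(pair(b, b), e), pair(pair(b, a), cons(b, e))))))   [R2 at 1.1.1]
2. cons(cons(cons(a, e), pair(e, b)), pair(e, pair(cons(k(b, pair(e, pair(cons(e, b), pair(b, b)))), b), k(cons(pair(b, b), e), pair(pair(b, a), cons(b, e))))))  →  cons(cons(cons(a, e), pair(e, b)), pair(e, pair(cons(e, b), k(cons(pair(b, b), e), pair(pair(b, a), cons(b, e))))))   [R6 at 2.2.1.1]
3. cons(cons(cons(a, e), pair(e, b)), pair(e, pair(cons(e, b), k(cons(pair(b, b), e), pair(pair(b, a), cons(b, e))))))  →  cons(cons(cons(a, e), pair(e, b)), pair(e, pair(cons(e, b), e)))   [R2 at 2.2.2]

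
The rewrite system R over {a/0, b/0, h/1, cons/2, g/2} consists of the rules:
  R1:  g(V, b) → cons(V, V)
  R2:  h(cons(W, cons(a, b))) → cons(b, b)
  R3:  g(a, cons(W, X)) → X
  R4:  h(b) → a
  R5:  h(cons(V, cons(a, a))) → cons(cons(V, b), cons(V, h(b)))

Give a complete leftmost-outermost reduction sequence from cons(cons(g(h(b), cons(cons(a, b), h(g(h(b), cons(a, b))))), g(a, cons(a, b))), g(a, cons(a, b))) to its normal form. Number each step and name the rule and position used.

cons(cons(a, b), b)

1. cons(cons(g(h(b), cons(cons(a, b), h(g(h(b), cons(a, b))))), g(a, cons(a, b))), g(a, cons(a, b)))  →  cons(cons(g(a, cons(cons(a, b), h(g(h(b), cons(a, b))))), g(a, cons(a, b))), g(a, cons(a, b)))   [R4 at 1.1.1]
2. cons(cons(g(a, cons(cons(a, b), h(g(h(b), cons(a, b))))), g(a, cons(a, b))), g(a, cons(a, b)))  →  cons(cons(h(g(h(b), cons(a, b))), g(a, cons(a, b))), g(a, cons(a, b)))   [R3 at 1.1]
3. cons(cons(h(g(h(b), cons(a, b))), g(a, cons(a, b))), g(a, cons(a, b)))  →  cons(cons(h(g(a, cons(a, b))), g(a, cons(a, b))), g(a, cons(a, b)))   [R4 at 1.1.1.1]
4. cons(cons(h(g(a, cons(a, b))), g(a, cons(a, b))), g(a, cons(a, b)))  →  cons(cons(h(b), g(a, cons(a, b))), g(a, cons(a, b)))   [R3 at 1.1.1]
5. cons(cons(h(b), g(a, cons(a, b))), g(a, cons(a, b)))  →  cons(cons(a, g(a, cons(a, b))), g(a, cons(a, b)))   [R4 at 1.1]
6. cons(cons(a, g(a, cons(a, b))), g(a, cons(a, b)))  →  cons(cons(a, b), g(a, cons(a, b)))   [R3 at 1.2]
7. cons(cons(a, b), g(a, cons(a, b)))  →  cons(cons(a, b), b)   [R3 at 2]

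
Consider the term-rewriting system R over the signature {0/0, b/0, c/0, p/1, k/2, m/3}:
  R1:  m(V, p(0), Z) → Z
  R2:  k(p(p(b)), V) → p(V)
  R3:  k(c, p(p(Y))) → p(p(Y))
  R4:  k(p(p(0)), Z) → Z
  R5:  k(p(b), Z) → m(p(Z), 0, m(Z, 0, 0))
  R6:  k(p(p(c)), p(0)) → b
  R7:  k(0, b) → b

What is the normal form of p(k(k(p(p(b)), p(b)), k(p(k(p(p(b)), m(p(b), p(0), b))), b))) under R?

1. p(k(k(p(p(b)), p(b)), k(p(k(p(p(b)), m(p(b), p(0), b))), b)))  →  p(k(p(p(b)), k(p(k(p(p(b)), m(p(b), p(0), b))), b)))   [R2 at 1.1]
2. p(k(p(p(b)), k(p(k(p(p(b)), m(p(b), p(0), b))), b)))  →  p(p(k(p(k(p(p(b)), m(p(b), p(0), b))), b)))   [R2 at 1]
3. p(p(k(p(k(p(p(b)), m(p(b), p(0), b))), b)))  →  p(p(k(p(p(m(p(b), p(0), b))), b)))   [R2 at 1.1.1.1]
4. p(p(k(p(p(m(p(b), p(0), b))), b)))  →  p(p(k(p(p(b)), b)))   [R1 at 1.1.1.1.1]
5. p(p(k(p(p(b)), b)))  →  p(p(p(b)))   [R2 at 1.1]

p(p(p(b)))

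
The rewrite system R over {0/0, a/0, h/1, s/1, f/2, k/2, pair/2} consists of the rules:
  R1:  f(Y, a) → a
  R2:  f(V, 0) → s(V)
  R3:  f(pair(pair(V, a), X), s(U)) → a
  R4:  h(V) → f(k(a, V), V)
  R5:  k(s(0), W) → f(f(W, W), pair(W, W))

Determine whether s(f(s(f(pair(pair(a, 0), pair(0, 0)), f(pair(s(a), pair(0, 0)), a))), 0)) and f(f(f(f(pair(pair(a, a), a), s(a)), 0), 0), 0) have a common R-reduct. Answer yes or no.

yes — NF(t₁) = s(s(s(a))), NF(t₂) = s(s(s(a)))

Reduce t₁ = s(f(s(f(pair(pair(a, 0), pair(0, 0)), f(pair(s(a), pair(0, 0)), a))), 0)):
1. s(f(s(f(pair(pair(a, 0), pair(0, 0)), f(pair(s(a), pair(0, 0)), a))), 0))  →  s(s(s(f(pair(pair(a, 0), pair(0, 0)), f(pair(s(a), pair(0, 0)), a)))))   [R2 at 1]
2. s(s(s(f(pair(pair(a, 0), pair(0, 0)), f(pair(s(a), pair(0, 0)), a)))))  →  s(s(s(f(pair(pair(a, 0), pair(0, 0)), a))))   [R1 at 1.1.1.2]
3. s(s(s(f(pair(pair(a, 0), pair(0, 0)), a))))  →  s(s(s(a)))   [R1 at 1.1.1]

Reduce t₂ = f(f(f(f(pair(pair(a, a), a), s(a)), 0), 0), 0):
1. f(f(f(f(pair(pair(a, a), a), s(a)), 0), 0), 0)  →  s(f(f(f(pair(pair(a, a), a), s(a)), 0), 0))   [R2 at ε]
2. s(f(f(f(pair(pair(a, a), a), s(a)), 0), 0))  →  s(s(f(f(pair(pair(a, a), a), s(a)), 0)))   [R2 at 1]
3. s(s(f(f(pair(pair(a, a), a), s(a)), 0)))  →  s(s(s(f(pair(pair(a, a), a), s(a)))))   [R2 at 1.1]
4. s(s(s(f(pair(pair(a, a), a), s(a)))))  →  s(s(s(a)))   [R3 at 1.1.1]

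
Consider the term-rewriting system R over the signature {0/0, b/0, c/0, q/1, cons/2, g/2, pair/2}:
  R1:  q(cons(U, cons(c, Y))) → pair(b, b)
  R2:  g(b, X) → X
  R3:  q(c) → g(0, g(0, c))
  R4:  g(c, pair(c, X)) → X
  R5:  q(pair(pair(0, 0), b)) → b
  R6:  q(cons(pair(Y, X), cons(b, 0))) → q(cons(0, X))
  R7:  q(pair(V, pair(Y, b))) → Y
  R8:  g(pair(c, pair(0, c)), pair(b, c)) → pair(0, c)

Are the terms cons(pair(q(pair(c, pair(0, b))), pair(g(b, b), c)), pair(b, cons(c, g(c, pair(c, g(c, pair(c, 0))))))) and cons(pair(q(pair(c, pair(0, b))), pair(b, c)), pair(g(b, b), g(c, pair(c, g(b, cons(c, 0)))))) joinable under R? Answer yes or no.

Reduce t₁ = cons(pair(q(pair(c, pair(0, b))), pair(g(b, b), c)), pair(b, cons(c, g(c, pair(c, g(c, pair(c, 0))))))):
1. cons(pair(q(pair(c, pair(0, b))), pair(g(b, b), c)), pair(b, cons(c, g(c, pair(c, g(c, pair(c, 0)))))))  →  cons(pair(0, pair(g(b, b), c)), pair(b, cons(c, g(c, pair(c, g(c, pair(c, 0)))))))   [R7 at 1.1]
2. cons(pair(0, pair(g(b, b), c)), pair(b, cons(c, g(c, pair(c, g(c, pair(c, 0)))))))  →  cons(pair(0, pair(b, c)), pair(b, cons(c, g(c, pair(c, g(c, pair(c, 0)))))))   [R2 at 1.2.1]
3. cons(pair(0, pair(b, c)), pair(b, cons(c, g(c, pair(c, g(c, pair(c, 0)))))))  →  cons(pair(0, pair(b, c)), pair(b, cons(c, g(c, pair(c, 0)))))   [R4 at 2.2.2]
4. cons(pair(0, pair(b, c)), pair(b, cons(c, g(c, pair(c, 0)))))  →  cons(pair(0, pair(b, c)), pair(b, cons(c, 0)))   [R4 at 2.2.2]

Reduce t₂ = cons(pair(q(pair(c, pair(0, b))), pair(b, c)), pair(g(b, b), g(c, pair(c, g(b, cons(c, 0)))))):
1. cons(pair(q(pair(c, pair(0, b))), pair(b, c)), pair(g(b, b), g(c, pair(c, g(b, cons(c, 0))))))  →  cons(pair(0, pair(b, c)), pair(g(b, b), g(c, pair(c, g(b, cons(c, 0))))))   [R7 at 1.1]
2. cons(pair(0, pair(b, c)), pair(g(b, b), g(c, pair(c, g(b, cons(c, 0))))))  →  cons(pair(0, pair(b, c)), pair(b, g(c, pair(c, g(b, cons(c, 0))))))   [R2 at 2.1]
3. cons(pair(0, pair(b, c)), pair(b, g(c, pair(c, g(b, cons(c, 0))))))  →  cons(pair(0, pair(b, c)), pair(b, g(b, cons(c, 0))))   [R4 at 2.2]
4. cons(pair(0, pair(b, c)), pair(b, g(b, cons(c, 0))))  →  cons(pair(0, pair(b, c)), pair(b, cons(c, 0)))   [R2 at 2.2]

yes — NF(t₁) = cons(pair(0, pair(b, c)), pair(b, cons(c, 0))), NF(t₂) = cons(pair(0, pair(b, c)), pair(b, cons(c, 0)))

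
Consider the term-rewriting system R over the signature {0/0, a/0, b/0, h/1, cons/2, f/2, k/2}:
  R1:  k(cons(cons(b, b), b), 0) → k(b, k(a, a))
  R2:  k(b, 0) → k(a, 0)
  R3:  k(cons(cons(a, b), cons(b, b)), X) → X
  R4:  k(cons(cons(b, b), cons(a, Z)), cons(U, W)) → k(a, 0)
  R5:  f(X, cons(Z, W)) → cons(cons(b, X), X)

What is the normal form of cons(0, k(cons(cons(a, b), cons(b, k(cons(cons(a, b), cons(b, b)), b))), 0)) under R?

1. cons(0, k(cons(cons(a, b), cons(b, k(cons(cons(a, b), cons(b, b)), b))), 0))  →  cons(0, k(cons(cons(a, b), cons(b, b)), 0))   [R3 at 2.1.2.2]
2. cons(0, k(cons(cons(a, b), cons(b, b)), 0))  →  cons(0, 0)   [R3 at 2]

cons(0, 0)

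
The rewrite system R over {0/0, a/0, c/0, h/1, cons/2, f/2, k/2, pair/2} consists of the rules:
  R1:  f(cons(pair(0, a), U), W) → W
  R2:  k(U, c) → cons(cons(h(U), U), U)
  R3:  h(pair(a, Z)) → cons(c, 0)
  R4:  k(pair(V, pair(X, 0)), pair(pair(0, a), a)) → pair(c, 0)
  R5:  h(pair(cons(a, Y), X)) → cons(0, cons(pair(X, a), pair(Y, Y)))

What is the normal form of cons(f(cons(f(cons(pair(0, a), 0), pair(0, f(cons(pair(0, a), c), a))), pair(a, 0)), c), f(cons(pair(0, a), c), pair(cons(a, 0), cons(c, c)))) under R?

cons(c, pair(cons(a, 0), cons(c, c)))

1. cons(f(cons(f(cons(pair(0, a), 0), pair(0, f(cons(pair(0, a), c), a))), pair(a, 0)), c), f(cons(pair(0, a), c), pair(cons(a, 0), cons(c, c))))  →  cons(f(cons(pair(0, f(cons(pair(0, a), c), a)), pair(a, 0)), c), f(cons(pair(0, a), c), pair(cons(a, 0), cons(c, c))))   [R1 at 1.1.1]
2. cons(f(cons(pair(0, f(cons(pair(0, a), c), a)), pair(a, 0)), c), f(cons(pair(0, a), c), pair(cons(a, 0), cons(c, c))))  →  cons(f(cons(pair(0, a), pair(a, 0)), c), f(cons(pair(0, a), c), pair(cons(a, 0), cons(c, c))))   [R1 at 1.1.1.2]
3. cons(f(cons(pair(0, a), pair(a, 0)), c), f(cons(pair(0, a), c), pair(cons(a, 0), cons(c, c))))  →  cons(c, f(cons(pair(0, a), c), pair(cons(a, 0), cons(c, c))))   [R1 at 1]
4. cons(c, f(cons(pair(0, a), c), pair(cons(a, 0), cons(c, c))))  →  cons(c, pair(cons(a, 0), cons(c, c)))   [R1 at 2]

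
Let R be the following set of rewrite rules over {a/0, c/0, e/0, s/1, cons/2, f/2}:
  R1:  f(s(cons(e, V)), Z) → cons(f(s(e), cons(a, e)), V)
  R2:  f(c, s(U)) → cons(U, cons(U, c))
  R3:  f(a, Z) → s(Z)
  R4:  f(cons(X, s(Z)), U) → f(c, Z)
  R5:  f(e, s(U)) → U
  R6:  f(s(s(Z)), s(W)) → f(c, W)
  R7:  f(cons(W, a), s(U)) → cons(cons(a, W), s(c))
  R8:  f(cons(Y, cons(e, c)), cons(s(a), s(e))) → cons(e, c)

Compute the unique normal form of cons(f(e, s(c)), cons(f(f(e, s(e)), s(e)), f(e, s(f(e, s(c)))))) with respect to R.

cons(c, cons(e, c))

1. cons(f(e, s(c)), cons(f(f(e, s(e)), s(e)), f(e, s(f(e, s(c))))))  →  cons(c, cons(f(f(e, s(e)), s(e)), f(e, s(f(e, s(c))))))   [R5 at 1]
2. cons(c, cons(f(f(e, s(e)), s(e)), f(e, s(f(e, s(c))))))  →  cons(c, cons(f(e, s(e)), f(e, s(f(e, s(c))))))   [R5 at 2.1.1]
3. cons(c, cons(f(e, s(e)), f(e, s(f(e, s(c))))))  →  cons(c, cons(e, f(e, s(f(e, s(c))))))   [R5 at 2.1]
4. cons(c, cons(e, f(e, s(f(e, s(c))))))  →  cons(c, cons(e, f(e, s(c))))   [R5 at 2.2]
5. cons(c, cons(e, f(e, s(c))))  →  cons(c, cons(e, c))   [R5 at 2.2]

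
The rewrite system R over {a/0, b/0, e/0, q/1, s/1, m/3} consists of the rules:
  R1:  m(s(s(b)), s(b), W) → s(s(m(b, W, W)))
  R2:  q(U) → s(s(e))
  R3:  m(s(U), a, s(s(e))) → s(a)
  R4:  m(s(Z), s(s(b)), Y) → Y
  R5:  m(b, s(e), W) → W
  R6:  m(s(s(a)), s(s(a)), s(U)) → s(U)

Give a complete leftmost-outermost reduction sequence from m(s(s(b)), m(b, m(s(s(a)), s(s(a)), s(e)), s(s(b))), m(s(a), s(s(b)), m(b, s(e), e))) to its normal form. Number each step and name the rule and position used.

1. m(s(s(b)), m(b, m(s(s(a)), s(s(a)), s(e)), s(s(b))), m(s(a), s(s(b)), m(b, s(e), e)))  →  m(s(s(b)), m(b, s(e), s(s(b))), m(s(a), s(s(b)), m(b, s(e), e)))   [R6 at 2.2]
2. m(s(s(b)), m(b, s(e), s(s(b))), m(s(a), s(s(b)), m(b, s(e), e)))  →  m(s(s(b)), s(s(b)), m(s(a), s(s(b)), m(b, s(e), e)))   [R5 at 2]
3. m(s(s(b)), s(s(b)), m(s(a), s(s(b)), m(b, s(e), e)))  →  m(s(a), s(s(b)), m(b, s(e), e))   [R4 at ε]
4. m(s(a), s(s(b)), m(b, s(e), e))  →  m(b, s(e), e)   [R4 at ε]
5. m(b, s(e), e)  →  e   [R5 at ε]

e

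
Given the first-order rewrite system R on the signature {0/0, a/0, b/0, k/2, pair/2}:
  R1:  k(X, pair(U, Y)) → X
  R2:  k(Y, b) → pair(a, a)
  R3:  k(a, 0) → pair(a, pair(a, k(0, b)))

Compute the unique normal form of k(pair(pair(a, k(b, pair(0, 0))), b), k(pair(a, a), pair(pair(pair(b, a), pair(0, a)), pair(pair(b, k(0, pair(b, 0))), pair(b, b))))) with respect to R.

pair(pair(a, b), b)

1. k(pair(pair(a, k(b, pair(0, 0))), b), k(pair(a, a), pair(pair(pair(b, a), pair(0, a)), pair(pair(b, k(0, pair(b, 0))), pair(b, b)))))  →  k(pair(pair(a, b), b), k(pair(a, a), pair(pair(pair(b, a), pair(0, a)), pair(pair(b, k(0, pair(b, 0))), pair(b, b)))))   [R1 at 1.1.2]
2. k(pair(pair(a, b), b), k(pair(a, a), pair(pair(pair(b, a), pair(0, a)), pair(pair(b, k(0, pair(b, 0))), pair(b, b)))))  →  k(pair(pair(a, b), b), pair(a, a))   [R1 at 2]
3. k(pair(pair(a, b), b), pair(a, a))  →  pair(pair(a, b), b)   [R1 at ε]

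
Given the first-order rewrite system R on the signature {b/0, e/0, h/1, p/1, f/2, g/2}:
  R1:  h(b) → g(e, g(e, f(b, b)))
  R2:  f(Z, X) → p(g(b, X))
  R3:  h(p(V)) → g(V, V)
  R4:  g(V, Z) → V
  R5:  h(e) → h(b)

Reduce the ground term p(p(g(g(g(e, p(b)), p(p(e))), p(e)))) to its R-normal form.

p(p(e))

1. p(p(g(g(g(e, p(b)), p(p(e))), p(e))))  →  p(p(g(g(e, p(b)), p(p(e)))))   [R4 at 1.1]
2. p(p(g(g(e, p(b)), p(p(e)))))  →  p(p(g(e, p(b))))   [R4 at 1.1]
3. p(p(g(e, p(b))))  →  p(p(e))   [R4 at 1.1]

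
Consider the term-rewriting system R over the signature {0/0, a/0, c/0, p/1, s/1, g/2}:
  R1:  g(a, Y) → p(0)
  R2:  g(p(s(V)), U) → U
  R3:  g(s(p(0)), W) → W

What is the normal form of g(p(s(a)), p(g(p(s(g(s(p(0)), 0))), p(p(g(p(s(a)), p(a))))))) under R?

1. g(p(s(a)), p(g(p(s(g(s(p(0)), 0))), p(p(g(p(s(a)), p(a)))))))  →  p(g(p(s(g(s(p(0)), 0))), p(p(g(p(s(a)), p(a))))))   [R2 at ε]
2. p(g(p(s(g(s(p(0)), 0))), p(p(g(p(s(a)), p(a))))))  →  p(p(p(g(p(s(a)), p(a)))))   [R2 at 1]
3. p(p(p(g(p(s(a)), p(a)))))  →  p(p(p(p(a))))   [R2 at 1.1.1]

p(p(p(p(a))))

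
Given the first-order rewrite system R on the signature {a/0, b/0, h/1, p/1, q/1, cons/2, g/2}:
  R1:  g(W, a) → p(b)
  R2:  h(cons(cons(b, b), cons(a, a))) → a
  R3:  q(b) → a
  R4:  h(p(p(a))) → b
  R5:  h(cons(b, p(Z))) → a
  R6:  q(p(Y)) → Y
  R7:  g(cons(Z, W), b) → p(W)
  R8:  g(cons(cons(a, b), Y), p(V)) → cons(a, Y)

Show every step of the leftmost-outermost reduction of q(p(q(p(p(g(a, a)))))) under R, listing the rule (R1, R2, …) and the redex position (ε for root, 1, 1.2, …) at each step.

1. q(p(q(p(p(g(a, a))))))  →  q(p(p(g(a, a))))   [R6 at ε]
2. q(p(p(g(a, a))))  →  p(g(a, a))   [R6 at ε]
3. p(g(a, a))  →  p(p(b))   [R1 at 1]

p(p(b))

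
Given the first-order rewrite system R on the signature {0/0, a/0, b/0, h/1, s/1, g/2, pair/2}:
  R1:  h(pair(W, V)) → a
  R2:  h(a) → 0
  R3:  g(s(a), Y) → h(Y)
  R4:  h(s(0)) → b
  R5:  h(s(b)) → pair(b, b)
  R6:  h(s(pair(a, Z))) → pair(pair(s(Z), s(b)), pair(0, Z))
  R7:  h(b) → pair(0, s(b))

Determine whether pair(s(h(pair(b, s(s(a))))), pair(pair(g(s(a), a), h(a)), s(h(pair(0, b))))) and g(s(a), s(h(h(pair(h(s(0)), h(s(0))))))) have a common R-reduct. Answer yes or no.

no — NF(t₁) = pair(s(a), pair(pair(0, 0), s(a))), NF(t₂) = b

Reduce t₁ = pair(s(h(pair(b, s(s(a))))), pair(pair(g(s(a), a), h(a)), s(h(pair(0, b))))):
1. pair(s(h(pair(b, s(s(a))))), pair(pair(g(s(a), a), h(a)), s(h(pair(0, b)))))  →  pair(s(a), pair(pair(g(s(a), a), h(a)), s(h(pair(0, b)))))   [R1 at 1.1]
2. pair(s(a), pair(pair(g(s(a), a), h(a)), s(h(pair(0, b)))))  →  pair(s(a), pair(pair(h(a), h(a)), s(h(pair(0, b)))))   [R3 at 2.1.1]
3. pair(s(a), pair(pair(h(a), h(a)), s(h(pair(0, b)))))  →  pair(s(a), pair(pair(0, h(a)), s(h(pair(0, b)))))   [R2 at 2.1.1]
4. pair(s(a), pair(pair(0, h(a)), s(h(pair(0, b)))))  →  pair(s(a), pair(pair(0, 0), s(h(pair(0, b)))))   [R2 at 2.1.2]
5. pair(s(a), pair(pair(0, 0), s(h(pair(0, b)))))  →  pair(s(a), pair(pair(0, 0), s(a)))   [R1 at 2.2.1]

Reduce t₂ = g(s(a), s(h(h(pair(h(s(0)), h(s(0))))))):
1. g(s(a), s(h(h(pair(h(s(0)), h(s(0)))))))  →  h(s(h(h(pair(h(s(0)), h(s(0)))))))   [R3 at ε]
2. h(s(h(h(pair(h(s(0)), h(s(0)))))))  →  h(s(h(a)))   [R1 at 1.1.1]
3. h(s(h(a)))  →  h(s(0))   [R2 at 1.1]
4. h(s(0))  →  b   [R4 at ε]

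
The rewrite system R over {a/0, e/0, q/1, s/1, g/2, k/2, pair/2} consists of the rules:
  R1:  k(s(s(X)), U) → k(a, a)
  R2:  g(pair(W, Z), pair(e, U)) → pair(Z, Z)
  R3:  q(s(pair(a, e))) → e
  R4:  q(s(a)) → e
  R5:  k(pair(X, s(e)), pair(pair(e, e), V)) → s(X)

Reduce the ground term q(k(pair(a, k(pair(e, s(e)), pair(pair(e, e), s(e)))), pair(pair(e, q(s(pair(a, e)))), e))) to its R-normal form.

1. q(k(pair(a, k(pair(e, s(e)), pair(pair(e, e), s(e)))), pair(pair(e, q(s(pair(a, e)))), e)))  →  q(k(pair(a, s(e)), pair(pair(e, q(s(pair(a, e)))), e)))   [R5 at 1.1.2]
2. q(k(pair(a, s(e)), pair(pair(e, q(s(pair(a, e)))), e)))  →  q(k(pair(a, s(e)), pair(pair(e, e), e)))   [R3 at 1.2.1.2]
3. q(k(pair(a, s(e)), pair(pair(e, e), e)))  →  q(s(a))   [R5 at 1]
4. q(s(a))  →  e   [R4 at ε]

e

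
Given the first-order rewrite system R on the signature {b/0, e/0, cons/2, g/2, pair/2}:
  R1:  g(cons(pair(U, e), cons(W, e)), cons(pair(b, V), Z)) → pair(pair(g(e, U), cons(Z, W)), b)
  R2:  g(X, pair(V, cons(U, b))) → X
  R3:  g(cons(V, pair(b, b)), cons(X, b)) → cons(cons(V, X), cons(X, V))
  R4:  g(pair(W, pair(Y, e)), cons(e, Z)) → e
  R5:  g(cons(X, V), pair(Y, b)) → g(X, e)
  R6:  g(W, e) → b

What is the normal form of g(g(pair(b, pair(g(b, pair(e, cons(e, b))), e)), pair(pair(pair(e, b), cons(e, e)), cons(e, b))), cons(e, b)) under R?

1. g(g(pair(b, pair(g(b, pair(e, cons(e, b))), e)), pair(pair(pair(e, b), cons(e, e)), cons(e, b))), cons(e, b))  →  g(pair(b, pair(g(b, pair(e, cons(e, b))), e)), cons(e, b))   [R2 at 1]
2. g(pair(b, pair(g(b, pair(e, cons(e, b))), e)), cons(e, b))  →  e   [R4 at ε]

e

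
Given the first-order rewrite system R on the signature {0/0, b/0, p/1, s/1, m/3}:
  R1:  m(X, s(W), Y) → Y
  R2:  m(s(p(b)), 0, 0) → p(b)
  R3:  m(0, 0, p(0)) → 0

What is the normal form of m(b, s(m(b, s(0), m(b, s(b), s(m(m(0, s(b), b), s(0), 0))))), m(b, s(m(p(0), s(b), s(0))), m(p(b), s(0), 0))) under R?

0

1. m(b, s(m(b, s(0), m(b, s(b), s(m(m(0, s(b), b), s(0), 0))))), m(b, s(m(p(0), s(b), s(0))), m(p(b), s(0), 0)))  →  m(b, s(m(p(0), s(b), s(0))), m(p(b), s(0), 0))   [R1 at ε]
2. m(b, s(m(p(0), s(b), s(0))), m(p(b), s(0), 0))  →  m(p(b), s(0), 0)   [R1 at ε]
3. m(p(b), s(0), 0)  →  0   [R1 at ε]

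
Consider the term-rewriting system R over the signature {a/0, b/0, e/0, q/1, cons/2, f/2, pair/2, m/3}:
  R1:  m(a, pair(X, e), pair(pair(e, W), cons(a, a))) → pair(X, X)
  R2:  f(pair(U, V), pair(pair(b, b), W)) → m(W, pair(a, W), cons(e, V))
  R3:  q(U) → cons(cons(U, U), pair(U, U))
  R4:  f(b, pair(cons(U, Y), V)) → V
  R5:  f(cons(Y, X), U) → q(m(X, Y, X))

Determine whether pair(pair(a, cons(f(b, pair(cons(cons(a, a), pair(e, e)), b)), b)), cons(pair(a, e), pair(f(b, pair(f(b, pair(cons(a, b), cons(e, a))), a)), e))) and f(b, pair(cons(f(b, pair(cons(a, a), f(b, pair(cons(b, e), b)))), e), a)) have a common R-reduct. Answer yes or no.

Reduce t₁ = pair(pair(a, cons(f(b, pair(cons(cons(a, a), pair(e, e)), b)), b)), cons(pair(a, e), pair(f(b, pair(f(b, pair(cons(a, b), cons(e, a))), a)), e))):
1. pair(pair(a, cons(f(b, pair(cons(cons(a, a), pair(e, e)), b)), b)), cons(pair(a, e), pair(f(b, pair(f(b, pair(cons(a, b), cons(e, a))), a)), e)))  →  pair(pair(a, cons(b, b)), cons(pair(a, e), pair(f(b, pair(f(b, pair(cons(a, b), cons(e, a))), a)), e)))   [R4 at 1.2.1]
2. pair(pair(a, cons(b, b)), cons(pair(a, e), pair(f(b, pair(f(b, pair(cons(a, b), cons(e, a))), a)), e)))  →  pair(pair(a, cons(b, b)), cons(pair(a, e), pair(f(b, pair(cons(e, a), a)), e)))   [R4 at 2.2.1.2.1]
3. pair(pair(a, cons(b, b)), cons(pair(a, e), pair(f(b, pair(cons(e, a), a)), e)))  →  pair(pair(a, cons(b, b)), cons(pair(a, e), pair(a, e)))   [R4 at 2.2.1]

Reduce t₂ = f(b, pair(cons(f(b, pair(cons(a, a), f(b, pair(cons(b, e), b)))), e), a)):
1. f(b, pair(cons(f(b, pair(cons(a, a), f(b, pair(cons(b, e), b)))), e), a))  →  a   [R4 at ε]

no — NF(t₁) = pair(pair(a, cons(b, b)), cons(pair(a, e), pair(a, e))), NF(t₂) = a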